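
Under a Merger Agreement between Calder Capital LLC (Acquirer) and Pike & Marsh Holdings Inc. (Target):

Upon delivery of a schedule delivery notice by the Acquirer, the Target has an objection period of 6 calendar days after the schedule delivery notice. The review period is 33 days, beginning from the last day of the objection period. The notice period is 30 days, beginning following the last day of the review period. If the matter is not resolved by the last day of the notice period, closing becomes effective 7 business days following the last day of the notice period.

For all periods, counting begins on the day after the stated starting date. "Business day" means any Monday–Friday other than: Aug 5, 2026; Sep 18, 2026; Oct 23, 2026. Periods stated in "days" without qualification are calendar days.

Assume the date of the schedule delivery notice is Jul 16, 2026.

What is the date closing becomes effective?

The last day of the objection period: 6 calendar days after Jul 16, 2026 is Jul 22, 2026.
The last day of the review period: Jul 22, 2026 + 33 days = Aug 24, 2026.
The last day of the notice period: Aug 24, 2026 + 30 days = Sep 23, 2026.
From Wednesday, Sep 23, 2026, 7 business days (Sep 24, Sep 25, Sep 28, Sep 29, Sep 30, Oct 1, Oct 2, skipping weekends) brings us to Friday, Oct 2, 2026, which is the date closing becomes effective.

Oct 2, 2026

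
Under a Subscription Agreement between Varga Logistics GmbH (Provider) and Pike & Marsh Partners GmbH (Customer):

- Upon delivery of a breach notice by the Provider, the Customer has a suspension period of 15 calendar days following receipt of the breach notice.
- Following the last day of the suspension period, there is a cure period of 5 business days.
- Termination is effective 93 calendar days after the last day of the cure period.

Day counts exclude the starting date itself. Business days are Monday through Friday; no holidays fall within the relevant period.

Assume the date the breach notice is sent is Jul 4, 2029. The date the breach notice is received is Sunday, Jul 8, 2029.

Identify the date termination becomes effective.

Oct 31, 2029

Adding 15 calendar days to Jul 8, 2029 gives Jul 23, 2029, which is the last day of the suspension period.
The last day of the cure period: counting 5 business days from Monday, Jul 23, 2029 (Jul 24, Jul 25, Jul 26, Jul 27, Jul 30, skipping weekends) reaches Monday, Jul 30, 2029.
Adding 93 calendar days to Jul 30, 2029 gives Oct 31, 2029, which is the date termination becomes effective.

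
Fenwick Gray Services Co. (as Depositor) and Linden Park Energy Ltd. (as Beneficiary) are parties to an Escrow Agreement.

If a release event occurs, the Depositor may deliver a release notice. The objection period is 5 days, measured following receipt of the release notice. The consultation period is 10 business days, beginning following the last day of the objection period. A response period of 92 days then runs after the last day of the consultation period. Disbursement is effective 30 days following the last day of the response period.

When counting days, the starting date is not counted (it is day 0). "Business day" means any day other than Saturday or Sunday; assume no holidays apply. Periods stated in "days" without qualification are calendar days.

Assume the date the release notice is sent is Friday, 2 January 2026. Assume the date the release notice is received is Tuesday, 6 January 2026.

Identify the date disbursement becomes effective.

25 May 2026

Adding 5 calendar days to 6 January 2026 gives 11 January 2026, which is the last day of the objection period.
From Sunday, 11 January 2026, 10 business days (Jan 12, Jan 13, Jan 14, Jan 15, Jan 16, Jan 19, Jan 20, Jan 21, Jan 22, Jan 23, skipping weekends) brings us to Friday, 23 January 2026, which is the last day of the consultation period.
The last day of the response period: 92 calendar days after 23 January 2026 is 25 April 2026.
The date disbursement becomes effective: 25 April 2026 + 30 days = 25 May 2026.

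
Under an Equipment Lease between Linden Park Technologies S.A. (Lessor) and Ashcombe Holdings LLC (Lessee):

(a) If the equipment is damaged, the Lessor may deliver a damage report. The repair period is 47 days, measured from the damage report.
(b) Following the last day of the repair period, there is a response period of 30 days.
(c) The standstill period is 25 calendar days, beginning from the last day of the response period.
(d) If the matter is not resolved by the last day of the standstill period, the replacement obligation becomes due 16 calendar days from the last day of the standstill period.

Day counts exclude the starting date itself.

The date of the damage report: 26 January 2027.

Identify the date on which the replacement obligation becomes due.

24 May 2027

Adding 47 calendar days to 26 January 2027 gives 14 March 2027, which is the last day of the repair period.
The last day of the response period: 30 calendar days after 14 March 2027 is 13 April 2027.
Adding 25 calendar days to 13 April 2027 gives 8 May 2027, which is the last day of the standstill period.
Adding 16 calendar days to 8 May 2027 gives 24 May 2027, which is the date on which the replacement obligation becomes due.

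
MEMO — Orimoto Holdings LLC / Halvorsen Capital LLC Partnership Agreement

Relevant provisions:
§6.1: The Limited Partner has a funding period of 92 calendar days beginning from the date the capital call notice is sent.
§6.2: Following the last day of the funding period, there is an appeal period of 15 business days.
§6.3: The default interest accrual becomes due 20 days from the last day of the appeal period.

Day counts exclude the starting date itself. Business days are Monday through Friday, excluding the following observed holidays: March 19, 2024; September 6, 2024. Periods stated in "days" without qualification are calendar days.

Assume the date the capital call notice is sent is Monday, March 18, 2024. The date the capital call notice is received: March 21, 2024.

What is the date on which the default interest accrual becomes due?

The last day of the funding period: 92 calendar days after March 18, 2024 is June 18, 2024.
The last day of the appeal period: 15 business days after Tuesday, June 18, 2024, skipping weekends — Jun 19, Jun 20, Jun 21, Jun 24, …, Jul 5, Jul 8, Jul 9 — lands on Tuesday, July 9, 2024.
The date on which the default interest accrual becomes due: 20 calendar days after July 9, 2024 is July 29, 2024.

July 29, 2024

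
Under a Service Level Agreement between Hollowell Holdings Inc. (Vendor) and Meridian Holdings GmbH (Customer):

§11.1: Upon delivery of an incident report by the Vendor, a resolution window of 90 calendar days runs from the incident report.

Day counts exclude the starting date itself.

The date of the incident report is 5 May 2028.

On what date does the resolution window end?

The last day of the resolution window: 90 calendar days after 5 May 2028 is 3 August 2028.

3 August 2028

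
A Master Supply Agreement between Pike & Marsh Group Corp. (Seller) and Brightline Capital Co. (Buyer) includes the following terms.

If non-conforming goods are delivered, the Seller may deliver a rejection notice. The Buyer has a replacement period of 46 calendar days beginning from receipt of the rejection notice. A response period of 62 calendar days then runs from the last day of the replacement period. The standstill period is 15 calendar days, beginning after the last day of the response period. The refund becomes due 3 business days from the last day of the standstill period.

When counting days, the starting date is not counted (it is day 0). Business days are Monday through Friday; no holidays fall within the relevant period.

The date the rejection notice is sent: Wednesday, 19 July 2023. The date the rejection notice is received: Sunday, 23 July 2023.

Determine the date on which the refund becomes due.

28 November 2023

Adding 46 calendar days to 23 July 2023 gives 7 September 2023, which is the last day of the replacement period.
Adding 62 calendar days to 7 September 2023 gives 8 November 2023, which is the last day of the response period.
Adding 15 calendar days to 8 November 2023 gives 23 November 2023, which is the last day of the standstill period.
The date on which the refund becomes due: 3 business days after Thursday, 23 November 2023, skipping weekends — Nov 24, Nov 27, Nov 28 — lands on Tuesday, 28 November 2023.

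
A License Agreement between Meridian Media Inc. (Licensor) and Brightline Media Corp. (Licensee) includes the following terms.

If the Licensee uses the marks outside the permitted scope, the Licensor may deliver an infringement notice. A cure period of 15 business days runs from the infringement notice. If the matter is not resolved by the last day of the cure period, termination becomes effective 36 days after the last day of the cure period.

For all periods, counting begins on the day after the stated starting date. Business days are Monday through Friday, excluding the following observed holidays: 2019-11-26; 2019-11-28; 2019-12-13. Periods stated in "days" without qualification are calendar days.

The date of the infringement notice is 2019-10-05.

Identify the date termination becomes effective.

From Saturday, 2019-10-05, 15 business days (Oct 7, Oct 8, Oct 9, Oct 10, …, Oct 23, Oct 24, Oct 25, skipping weekends) brings us to Friday, 2019-10-25, which is the last day of the cure period.
The date termination becomes effective: 2019-10-25 + 36 days = 2019-11-30.

2019-11-30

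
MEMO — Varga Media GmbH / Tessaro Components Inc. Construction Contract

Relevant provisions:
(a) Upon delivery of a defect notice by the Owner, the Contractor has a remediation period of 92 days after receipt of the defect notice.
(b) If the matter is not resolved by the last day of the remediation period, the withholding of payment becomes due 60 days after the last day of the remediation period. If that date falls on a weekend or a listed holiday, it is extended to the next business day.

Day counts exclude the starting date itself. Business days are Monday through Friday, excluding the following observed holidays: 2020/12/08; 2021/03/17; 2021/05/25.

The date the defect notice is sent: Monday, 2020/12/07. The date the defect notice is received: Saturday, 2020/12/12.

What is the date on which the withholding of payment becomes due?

The last day of the remediation period: 92 calendar days after 2020/12/12 is 2021/03/14.
Adding 60 calendar days to 2021/03/14 gives 2021/05/13, which is the date on which the withholding of payment becomes due. 2021/05/13 is a Thursday and is not a listed holiday, so no roll-forward applies.

2021/05/13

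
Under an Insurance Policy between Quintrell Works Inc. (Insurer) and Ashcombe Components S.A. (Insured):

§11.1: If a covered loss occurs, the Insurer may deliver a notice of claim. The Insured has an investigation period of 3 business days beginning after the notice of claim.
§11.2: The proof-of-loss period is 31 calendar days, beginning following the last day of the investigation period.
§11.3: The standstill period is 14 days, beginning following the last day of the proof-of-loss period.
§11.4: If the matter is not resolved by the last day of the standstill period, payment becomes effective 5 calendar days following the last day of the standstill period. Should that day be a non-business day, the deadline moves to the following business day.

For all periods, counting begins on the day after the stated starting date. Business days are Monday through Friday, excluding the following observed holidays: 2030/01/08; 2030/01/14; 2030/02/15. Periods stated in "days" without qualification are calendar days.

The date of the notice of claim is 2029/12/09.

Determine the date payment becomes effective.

2030/01/31

From Sunday, 2029/12/09, 3 business days (Dec 10, Dec 11, Dec 12, skipping weekends) brings us to Wednesday, 2029/12/12, which is the last day of the investigation period.
The last day of the proof-of-loss period: 2029/12/12 + 31 days = 2030/01/12.
The last day of the standstill period: 2030/01/12 + 14 days = 2030/01/26.
The date payment becomes effective: 2030/01/26 + 5 days = 2030/01/31. 2030/01/31 is a Thursday and is not a listed holiday, so no roll-forward applies.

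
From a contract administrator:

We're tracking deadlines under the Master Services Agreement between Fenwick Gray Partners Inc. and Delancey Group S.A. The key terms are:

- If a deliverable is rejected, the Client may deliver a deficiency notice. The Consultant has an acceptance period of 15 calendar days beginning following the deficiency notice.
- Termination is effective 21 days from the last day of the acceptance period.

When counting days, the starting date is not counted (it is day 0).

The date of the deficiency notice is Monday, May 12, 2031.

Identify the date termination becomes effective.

Jun 17, 2031

The last day of the acceptance period: May 12, 2031 + 15 days = May 27, 2031.
Adding 21 calendar days to May 27, 2031 gives Jun 17, 2031, which is the date termination becomes effective.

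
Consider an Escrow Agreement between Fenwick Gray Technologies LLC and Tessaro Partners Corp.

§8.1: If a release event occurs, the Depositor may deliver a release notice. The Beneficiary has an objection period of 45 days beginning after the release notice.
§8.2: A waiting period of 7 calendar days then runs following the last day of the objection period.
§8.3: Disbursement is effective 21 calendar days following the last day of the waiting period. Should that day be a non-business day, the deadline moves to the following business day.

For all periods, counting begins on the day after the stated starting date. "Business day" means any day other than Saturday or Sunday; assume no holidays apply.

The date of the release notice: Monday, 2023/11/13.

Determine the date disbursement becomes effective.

2024/01/25

The last day of the objection period: 45 calendar days after 2023/11/13 is 2023/12/28.
The last day of the waiting period: 7 calendar days after 2023/12/28 is 2024/01/04.
The date disbursement becomes effective: 2024/01/04 + 21 days = 2024/01/25. 2024/01/25 is a Thursday, so no roll-forward applies.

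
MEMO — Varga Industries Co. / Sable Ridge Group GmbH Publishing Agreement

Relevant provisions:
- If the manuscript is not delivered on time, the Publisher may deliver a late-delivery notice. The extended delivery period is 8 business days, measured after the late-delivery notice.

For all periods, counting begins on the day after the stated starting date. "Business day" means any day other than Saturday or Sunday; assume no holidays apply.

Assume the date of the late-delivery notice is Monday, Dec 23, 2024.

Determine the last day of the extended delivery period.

Jan 2, 2025

From Monday, Dec 23, 2024, 8 business days (Dec 24, Dec 25, Dec 26, Dec 27, Dec 30, Dec 31, Jan 1, Jan 2, skipping weekends) brings us to Thursday, Jan 2, 2025, which is the last day of the extended delivery period.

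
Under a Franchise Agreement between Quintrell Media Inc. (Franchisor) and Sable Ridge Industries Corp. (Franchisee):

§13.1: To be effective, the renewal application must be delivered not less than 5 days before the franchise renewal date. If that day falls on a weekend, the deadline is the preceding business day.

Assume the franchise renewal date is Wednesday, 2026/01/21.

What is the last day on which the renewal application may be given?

Counting back 5 calendar days from 2026/01/21 gives 2026/01/16. That is a Friday, so no adjustment is needed.

2026/01/16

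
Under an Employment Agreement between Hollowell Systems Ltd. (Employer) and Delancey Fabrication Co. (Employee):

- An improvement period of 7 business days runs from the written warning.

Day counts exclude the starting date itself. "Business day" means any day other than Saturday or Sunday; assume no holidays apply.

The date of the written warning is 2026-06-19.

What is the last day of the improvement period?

2026-06-30

The last day of the improvement period: 7 business days after Friday, 2026-06-19, skipping weekends — Jun 22, Jun 23, Jun 24, Jun 25, Jun 26, Jun 29, Jun 30 — lands on Tuesday, 2026-06-30.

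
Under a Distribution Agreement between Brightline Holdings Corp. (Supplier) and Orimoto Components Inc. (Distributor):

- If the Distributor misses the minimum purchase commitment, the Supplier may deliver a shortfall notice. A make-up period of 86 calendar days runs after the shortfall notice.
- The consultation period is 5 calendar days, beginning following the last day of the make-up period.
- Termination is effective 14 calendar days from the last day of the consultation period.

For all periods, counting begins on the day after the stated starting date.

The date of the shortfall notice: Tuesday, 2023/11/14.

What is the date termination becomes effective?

Adding 86 calendar days to 2023/11/14 gives 2024/02/08, which is the last day of the make-up period.
The last day of the consultation period: 5 calendar days after 2024/02/08 is 2024/02/13.
The date termination becomes effective: 14 calendar days after 2024/02/13 is 2024/02/27.

2024/02/27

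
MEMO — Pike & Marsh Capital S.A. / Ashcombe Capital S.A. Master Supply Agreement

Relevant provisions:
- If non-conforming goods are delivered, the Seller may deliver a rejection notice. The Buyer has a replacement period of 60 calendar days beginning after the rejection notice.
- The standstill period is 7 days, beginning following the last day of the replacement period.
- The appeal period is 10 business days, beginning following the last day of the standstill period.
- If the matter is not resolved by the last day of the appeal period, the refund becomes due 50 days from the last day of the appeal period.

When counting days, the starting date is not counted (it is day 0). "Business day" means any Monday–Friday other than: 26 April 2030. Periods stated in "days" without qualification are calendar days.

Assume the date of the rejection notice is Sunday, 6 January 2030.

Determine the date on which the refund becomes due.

Adding 60 calendar days to 6 January 2030 gives 7 March 2030, which is the last day of the replacement period.
The last day of the standstill period: 7 calendar days after 7 March 2030 is 14 March 2030.
The last day of the appeal period: 10 business days after Thursday, 14 March 2030, skipping weekends — Mar 15, Mar 18, Mar 19, Mar 20, Mar 21, Mar 22, Mar 25, Mar 26, Mar 27, Mar 28 — lands on Thursday, 28 March 2030.
Adding 50 calendar days to 28 March 2030 gives 17 May 2030, which is the date on which the refund becomes due.

17 May 2030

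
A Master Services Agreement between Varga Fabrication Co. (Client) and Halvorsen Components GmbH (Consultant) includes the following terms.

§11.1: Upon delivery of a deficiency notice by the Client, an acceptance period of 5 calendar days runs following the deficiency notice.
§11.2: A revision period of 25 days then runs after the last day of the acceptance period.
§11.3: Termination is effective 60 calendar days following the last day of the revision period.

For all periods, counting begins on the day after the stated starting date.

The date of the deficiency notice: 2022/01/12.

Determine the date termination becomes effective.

2022/04/12

The last day of the acceptance period: 2022/01/12 + 5 days = 2022/01/17.
Adding 25 calendar days to 2022/01/17 gives 2022/02/11, which is the last day of the revision period.
The date termination becomes effective: 60 calendar days after 2022/02/11 is 2022/04/12.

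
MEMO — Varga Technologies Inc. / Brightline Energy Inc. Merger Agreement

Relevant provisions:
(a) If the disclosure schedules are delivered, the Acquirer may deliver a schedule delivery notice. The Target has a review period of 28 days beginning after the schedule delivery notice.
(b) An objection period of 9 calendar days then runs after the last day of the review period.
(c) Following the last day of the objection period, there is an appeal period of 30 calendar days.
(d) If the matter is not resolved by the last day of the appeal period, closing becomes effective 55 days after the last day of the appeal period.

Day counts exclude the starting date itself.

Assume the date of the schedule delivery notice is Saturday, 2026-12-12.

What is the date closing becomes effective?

The last day of the review period: 2026-12-12 + 28 days = 2027-01-09.
The last day of the objection period: 9 calendar days after 2027-01-09 is 2027-01-18.
The last day of the appeal period: 30 calendar days after 2027-01-18 is 2027-02-17.
The date closing becomes effective: 55 calendar days after 2027-02-17 is 2027-04-13.

2027-04-13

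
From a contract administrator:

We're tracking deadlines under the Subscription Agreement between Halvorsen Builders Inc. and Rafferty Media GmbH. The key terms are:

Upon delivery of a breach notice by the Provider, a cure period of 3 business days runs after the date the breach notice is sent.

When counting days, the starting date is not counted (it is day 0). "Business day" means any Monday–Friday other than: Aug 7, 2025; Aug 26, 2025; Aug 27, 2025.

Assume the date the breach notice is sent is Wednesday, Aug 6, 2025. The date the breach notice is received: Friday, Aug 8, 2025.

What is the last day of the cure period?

Aug 12, 2025

From Wednesday, Aug 6, 2025, 3 business days (Aug 8, Aug 11, Aug 12, skipping weekends and the listed holiday on Aug 7) brings us to Tuesday, Aug 12, 2025, which is the last day of the cure period.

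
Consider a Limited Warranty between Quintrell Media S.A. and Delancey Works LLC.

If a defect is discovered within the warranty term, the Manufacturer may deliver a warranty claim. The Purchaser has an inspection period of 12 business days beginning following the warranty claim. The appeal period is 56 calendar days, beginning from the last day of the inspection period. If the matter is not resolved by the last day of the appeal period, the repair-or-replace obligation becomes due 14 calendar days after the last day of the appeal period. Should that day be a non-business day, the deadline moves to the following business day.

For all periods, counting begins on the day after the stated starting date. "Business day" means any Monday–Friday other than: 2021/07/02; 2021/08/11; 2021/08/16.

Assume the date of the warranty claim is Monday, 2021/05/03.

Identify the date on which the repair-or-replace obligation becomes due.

From Monday, 2021/05/03, 12 business days (May 4, May 5, May 6, May 7, …, May 17, May 18, May 19, skipping weekends) brings us to Wednesday, 2021/05/19, which is the last day of the inspection period.
The last day of the appeal period: 56 calendar days after 2021/05/19 is 2021/07/14.
The date on which the repair-or-replace obligation becomes due: 2021/07/14 + 14 days = 2021/07/28. 2021/07/28 is a Wednesday and is not a listed holiday, so no roll-forward applies.

2021/07/28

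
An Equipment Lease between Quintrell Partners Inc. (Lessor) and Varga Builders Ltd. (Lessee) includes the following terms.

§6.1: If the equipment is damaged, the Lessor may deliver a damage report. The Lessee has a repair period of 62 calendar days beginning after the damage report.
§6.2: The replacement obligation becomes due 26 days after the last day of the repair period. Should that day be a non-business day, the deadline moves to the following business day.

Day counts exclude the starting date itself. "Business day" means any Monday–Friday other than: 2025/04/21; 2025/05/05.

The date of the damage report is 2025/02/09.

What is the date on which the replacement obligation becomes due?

2025/05/08

The last day of the repair period: 62 calendar days after 2025/02/09 is 2025/04/12.
Adding 26 calendar days to 2025/04/12 gives 2025/05/08, which is the date on which the replacement obligation becomes due. 2025/05/08 is a Thursday and is not a listed holiday, so no roll-forward applies.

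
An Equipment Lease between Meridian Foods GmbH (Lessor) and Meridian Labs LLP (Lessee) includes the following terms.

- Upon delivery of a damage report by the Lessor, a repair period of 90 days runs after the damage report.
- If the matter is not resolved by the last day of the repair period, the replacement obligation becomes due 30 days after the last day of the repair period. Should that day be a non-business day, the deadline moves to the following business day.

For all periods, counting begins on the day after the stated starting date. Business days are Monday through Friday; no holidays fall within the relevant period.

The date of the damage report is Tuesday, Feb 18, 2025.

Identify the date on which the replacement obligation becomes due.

Jun 18, 2025

Adding 90 calendar days to Feb 18, 2025 gives May 19, 2025, which is the last day of the repair period.
Adding 30 calendar days to May 19, 2025 gives Jun 18, 2025, which is the date on which the replacement obligation becomes due. Jun 18, 2025 is a Wednesday, so no roll-forward applies.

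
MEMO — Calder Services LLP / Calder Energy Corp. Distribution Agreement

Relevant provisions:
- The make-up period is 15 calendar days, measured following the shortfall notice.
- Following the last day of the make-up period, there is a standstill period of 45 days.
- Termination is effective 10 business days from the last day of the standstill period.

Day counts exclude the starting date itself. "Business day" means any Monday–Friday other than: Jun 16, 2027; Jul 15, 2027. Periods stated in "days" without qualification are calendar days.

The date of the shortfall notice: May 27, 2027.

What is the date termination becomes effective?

Aug 9, 2027

Adding 15 calendar days to May 27, 2027 gives Jun 11, 2027, which is the last day of the make-up period.
The last day of the standstill period: 45 calendar days after Jun 11, 2027 is Jul 26, 2027.
The date termination becomes effective: 10 business days after Monday, Jul 26, 2027, skipping weekends — Jul 27, Jul 28, Jul 29, Jul 30, Aug 2, Aug 3, Aug 4, Aug 5, Aug 6, Aug 9 — lands on Monday, Aug 9, 2027.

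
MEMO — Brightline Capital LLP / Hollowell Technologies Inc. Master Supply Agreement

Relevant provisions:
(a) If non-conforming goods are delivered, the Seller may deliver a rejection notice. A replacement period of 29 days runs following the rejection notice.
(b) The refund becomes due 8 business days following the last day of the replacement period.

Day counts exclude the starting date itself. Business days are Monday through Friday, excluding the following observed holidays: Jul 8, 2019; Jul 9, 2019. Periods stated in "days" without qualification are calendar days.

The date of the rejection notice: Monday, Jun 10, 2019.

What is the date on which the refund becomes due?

The last day of the replacement period: 29 calendar days after Jun 10, 2019 is Jul 9, 2019.
The date on which the refund becomes due: 8 business days after Tuesday, Jul 9, 2019, skipping weekends — Jul 10, Jul 11, Jul 12, Jul 15, Jul 16, Jul 17, Jul 18, Jul 19 — lands on Friday, Jul 19, 2019.

Jul 19, 2019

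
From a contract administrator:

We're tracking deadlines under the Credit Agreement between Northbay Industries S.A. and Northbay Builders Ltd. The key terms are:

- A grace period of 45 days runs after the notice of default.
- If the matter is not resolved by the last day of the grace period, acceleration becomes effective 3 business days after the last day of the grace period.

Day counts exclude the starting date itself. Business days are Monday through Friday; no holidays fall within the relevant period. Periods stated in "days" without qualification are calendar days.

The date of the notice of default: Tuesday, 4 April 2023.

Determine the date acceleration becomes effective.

24 May 2023

The last day of the grace period: 4 April 2023 + 45 days = 19 May 2023.
The date acceleration becomes effective: counting 3 business days from Friday, 19 May 2023 (May 22, May 23, May 24, skipping weekends) reaches Wednesday, 24 May 2023.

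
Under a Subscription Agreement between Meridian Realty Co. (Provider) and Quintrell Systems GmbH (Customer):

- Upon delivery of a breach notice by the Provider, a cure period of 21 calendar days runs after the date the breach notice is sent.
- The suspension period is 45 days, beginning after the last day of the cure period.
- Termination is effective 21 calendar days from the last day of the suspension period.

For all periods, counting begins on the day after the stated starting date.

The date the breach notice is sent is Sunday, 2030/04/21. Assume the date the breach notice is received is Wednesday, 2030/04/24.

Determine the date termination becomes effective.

The last day of the cure period: 2030/04/21 + 21 days = 2030/05/12.
Adding 45 calendar days to 2030/05/12 gives 2030/06/26, which is the last day of the suspension period.
The date termination becomes effective: 21 calendar days after 2030/06/26 is 2030/07/17.

2030/07/17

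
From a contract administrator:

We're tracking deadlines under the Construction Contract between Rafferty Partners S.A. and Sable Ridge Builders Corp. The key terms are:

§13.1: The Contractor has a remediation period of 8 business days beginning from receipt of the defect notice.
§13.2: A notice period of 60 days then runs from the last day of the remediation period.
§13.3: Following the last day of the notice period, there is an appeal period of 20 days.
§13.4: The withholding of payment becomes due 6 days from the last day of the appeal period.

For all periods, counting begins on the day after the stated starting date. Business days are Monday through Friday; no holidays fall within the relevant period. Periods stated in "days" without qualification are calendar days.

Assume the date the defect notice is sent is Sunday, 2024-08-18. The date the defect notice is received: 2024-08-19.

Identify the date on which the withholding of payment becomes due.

From Monday, 2024-08-19, 8 business days (Aug 20, Aug 21, Aug 22, Aug 23, Aug 26, Aug 27, Aug 28, Aug 29, skipping weekends) brings us to Thursday, 2024-08-29, which is the last day of the remediation period.
The last day of the notice period: 60 calendar days after 2024-08-29 is 2024-10-28.
Adding 20 calendar days to 2024-10-28 gives 2024-11-17, which is the last day of the appeal period.
The date on which the withholding of payment becomes due: 2024-11-17 + 6 days = 2024-11-23.

2024-11-23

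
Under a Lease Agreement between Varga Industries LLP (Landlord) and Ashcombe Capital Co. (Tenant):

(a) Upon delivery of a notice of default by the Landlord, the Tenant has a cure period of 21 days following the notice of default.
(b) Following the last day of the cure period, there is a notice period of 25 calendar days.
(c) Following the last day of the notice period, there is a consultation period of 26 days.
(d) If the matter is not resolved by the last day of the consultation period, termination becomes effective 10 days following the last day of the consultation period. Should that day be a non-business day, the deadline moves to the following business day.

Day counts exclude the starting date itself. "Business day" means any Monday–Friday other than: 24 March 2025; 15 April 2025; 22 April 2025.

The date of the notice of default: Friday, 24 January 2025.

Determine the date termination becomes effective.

The last day of the cure period: 21 calendar days after 24 January 2025 is 14 February 2025.
Adding 25 calendar days to 14 February 2025 gives 11 March 2025, which is the last day of the notice period.
Adding 26 calendar days to 11 March 2025 gives 6 April 2025, which is the last day of the consultation period.
Adding 10 calendar days to 6 April 2025 gives 16 April 2025, which is the date termination becomes effective. 16 April 2025 is a Wednesday and is not a listed holiday, so no roll-forward applies.

16 April 2025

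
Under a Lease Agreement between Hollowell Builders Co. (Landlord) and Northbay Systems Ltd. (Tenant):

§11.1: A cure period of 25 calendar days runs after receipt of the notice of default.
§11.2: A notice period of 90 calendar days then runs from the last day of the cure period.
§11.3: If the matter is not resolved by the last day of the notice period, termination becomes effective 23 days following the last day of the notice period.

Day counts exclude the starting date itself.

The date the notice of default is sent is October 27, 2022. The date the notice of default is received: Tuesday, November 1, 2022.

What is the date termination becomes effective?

Adding 25 calendar days to November 1, 2022 gives November 26, 2022, which is the last day of the cure period.
The last day of the notice period: 90 calendar days after November 26, 2022 is February 24, 2023.
The date termination becomes effective: February 24, 2023 + 23 days = March 19, 2023.

March 19, 2023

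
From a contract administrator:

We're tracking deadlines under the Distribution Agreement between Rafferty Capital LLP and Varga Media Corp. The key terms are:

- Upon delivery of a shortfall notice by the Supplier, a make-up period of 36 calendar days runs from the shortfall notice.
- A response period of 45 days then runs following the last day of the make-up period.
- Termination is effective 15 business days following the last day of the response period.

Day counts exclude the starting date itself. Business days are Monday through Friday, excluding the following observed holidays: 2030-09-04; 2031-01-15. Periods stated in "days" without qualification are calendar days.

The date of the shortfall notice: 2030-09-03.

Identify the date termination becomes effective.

Adding 36 calendar days to 2030-09-03 gives 2030-10-09, which is the last day of the make-up period.
Adding 45 calendar days to 2030-10-09 gives 2030-11-23, which is the last day of the response period.
From Saturday, 2030-11-23, 15 business days (Nov 25, Nov 26, Nov 27, Nov 28, …, Dec 11, Dec 12, Dec 13, skipping weekends) brings us to Friday, 2030-12-13, which is the date termination becomes effective.

2030-12-13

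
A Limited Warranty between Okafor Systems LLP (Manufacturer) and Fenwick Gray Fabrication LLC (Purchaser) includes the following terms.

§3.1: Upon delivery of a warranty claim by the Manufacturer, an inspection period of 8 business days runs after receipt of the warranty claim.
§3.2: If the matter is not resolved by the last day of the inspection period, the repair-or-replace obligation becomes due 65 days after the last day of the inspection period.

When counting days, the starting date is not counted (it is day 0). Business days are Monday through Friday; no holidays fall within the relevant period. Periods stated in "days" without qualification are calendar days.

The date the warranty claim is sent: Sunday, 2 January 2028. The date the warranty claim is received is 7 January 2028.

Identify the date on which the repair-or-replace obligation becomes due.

The last day of the inspection period: 8 business days after Friday, 7 January 2028, skipping weekends — Jan 10, Jan 11, Jan 12, Jan 13, Jan 14, Jan 17, Jan 18, Jan 19 — lands on Wednesday, 19 January 2028.
The date on which the repair-or-replace obligation becomes due: 19 January 2028 + 65 days = 24 March 2028.

24 March 2028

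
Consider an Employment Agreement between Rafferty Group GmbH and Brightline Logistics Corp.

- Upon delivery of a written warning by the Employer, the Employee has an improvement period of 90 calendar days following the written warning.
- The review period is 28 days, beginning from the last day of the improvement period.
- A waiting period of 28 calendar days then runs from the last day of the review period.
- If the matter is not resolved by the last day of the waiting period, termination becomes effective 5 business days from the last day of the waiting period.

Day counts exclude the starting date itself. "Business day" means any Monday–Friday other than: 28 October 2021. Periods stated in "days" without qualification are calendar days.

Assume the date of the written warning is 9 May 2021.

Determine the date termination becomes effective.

Adding 90 calendar days to 9 May 2021 gives 7 August 2021, which is the last day of the improvement period.
Adding 28 calendar days to 7 August 2021 gives 4 September 2021, which is the last day of the review period.
The last day of the waiting period: 4 September 2021 + 28 days = 2 October 2021.
The date termination becomes effective: 5 business days after Saturday, 2 October 2021, skipping weekends — Oct 4, Oct 5, Oct 6, Oct 7, Oct 8 — lands on Friday, 8 October 2021.

8 October 2021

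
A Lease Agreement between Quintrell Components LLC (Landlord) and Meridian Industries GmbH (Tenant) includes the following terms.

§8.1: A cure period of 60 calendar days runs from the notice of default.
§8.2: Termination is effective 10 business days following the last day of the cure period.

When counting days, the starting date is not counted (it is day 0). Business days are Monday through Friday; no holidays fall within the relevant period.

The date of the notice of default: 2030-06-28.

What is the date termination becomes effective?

2030-09-10

The last day of the cure period: 60 calendar days after 2030-06-28 is 2030-08-27.
The date termination becomes effective: 10 business days after Tuesday, 2030-08-27, skipping weekends — Aug 28, Aug 29, Aug 30, Sep 2, Sep 3, Sep 4, Sep 5, Sep 6, Sep 9, Sep 10 — lands on Tuesday, 2030-09-10.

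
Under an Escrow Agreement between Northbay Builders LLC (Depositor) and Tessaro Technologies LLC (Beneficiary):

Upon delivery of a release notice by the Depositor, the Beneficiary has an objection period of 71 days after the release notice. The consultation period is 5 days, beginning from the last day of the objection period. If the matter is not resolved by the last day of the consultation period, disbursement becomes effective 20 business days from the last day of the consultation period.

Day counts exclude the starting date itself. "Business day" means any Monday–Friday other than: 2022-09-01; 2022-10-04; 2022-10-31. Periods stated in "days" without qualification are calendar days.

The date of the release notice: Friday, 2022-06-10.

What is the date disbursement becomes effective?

The last day of the objection period: 71 calendar days after 2022-06-10 is 2022-08-20.
Adding 5 calendar days to 2022-08-20 gives 2022-08-25, which is the last day of the consultation period.
The date disbursement becomes effective: 20 business days after Thursday, 2022-08-25, skipping weekends and the listed holiday on Sep 1 — Aug 26, Aug 29, Aug 30, Aug 31, …, Sep 21, Sep 22, Sep 23 — lands on Friday, 2022-09-23.

2022-09-23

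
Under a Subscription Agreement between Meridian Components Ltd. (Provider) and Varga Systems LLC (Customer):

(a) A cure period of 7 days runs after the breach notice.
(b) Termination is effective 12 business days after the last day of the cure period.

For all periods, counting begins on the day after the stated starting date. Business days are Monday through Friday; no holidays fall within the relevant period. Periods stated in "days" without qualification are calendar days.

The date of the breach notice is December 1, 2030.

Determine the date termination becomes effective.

The last day of the cure period: 7 calendar days after December 1, 2030 is December 8, 2030.
The date termination becomes effective: 12 business days after Sunday, December 8, 2030, skipping weekends — Dec 9, Dec 10, Dec 11, Dec 12, …, Dec 20, Dec 23, Dec 24 — lands on Tuesday, December 24, 2030.

December 24, 2030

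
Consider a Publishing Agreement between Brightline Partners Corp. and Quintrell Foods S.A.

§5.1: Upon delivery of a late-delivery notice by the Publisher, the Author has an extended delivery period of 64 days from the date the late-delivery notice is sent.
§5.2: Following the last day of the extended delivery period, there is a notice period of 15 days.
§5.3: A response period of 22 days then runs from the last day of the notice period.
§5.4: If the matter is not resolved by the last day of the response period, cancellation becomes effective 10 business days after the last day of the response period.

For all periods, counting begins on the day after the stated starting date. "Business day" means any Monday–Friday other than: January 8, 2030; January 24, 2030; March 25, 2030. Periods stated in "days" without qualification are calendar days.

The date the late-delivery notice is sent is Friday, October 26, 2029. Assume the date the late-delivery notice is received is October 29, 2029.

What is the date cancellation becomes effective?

February 18, 2030

The last day of the extended delivery period: October 26, 2029 + 64 days = December 29, 2029.
The last day of the notice period: December 29, 2029 + 15 days = January 13, 2030.
The last day of the response period: January 13, 2030 + 22 days = February 4, 2030.
The date cancellation becomes effective: 10 business days after Monday, February 4, 2030, skipping weekends — Feb 5, Feb 6, Feb 7, Feb 8, Feb 11, Feb 12, Feb 13, Feb 14, Feb 15, Feb 18 — lands on Monday, February 18, 2030.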